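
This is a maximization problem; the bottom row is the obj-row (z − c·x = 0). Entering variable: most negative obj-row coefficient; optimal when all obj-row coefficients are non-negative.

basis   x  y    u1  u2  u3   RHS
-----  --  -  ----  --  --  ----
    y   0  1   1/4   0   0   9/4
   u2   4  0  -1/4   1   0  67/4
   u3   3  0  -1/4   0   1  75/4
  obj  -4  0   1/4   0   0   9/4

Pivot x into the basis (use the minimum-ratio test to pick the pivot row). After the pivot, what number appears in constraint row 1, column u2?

Ratio test on column x — row 1: entry 0 ≤ 0; row 2: (67/4)/4 = 67/16; row 3: (75/4)/3 = 25/4. Minimum is 67/16 at row 2 (u2 leaves); pivot element 4.
Divide row 2 by 4; eliminate column x from the other rows.
Row 1 update in column u2: 0 − 0·(1/4) = 0.

0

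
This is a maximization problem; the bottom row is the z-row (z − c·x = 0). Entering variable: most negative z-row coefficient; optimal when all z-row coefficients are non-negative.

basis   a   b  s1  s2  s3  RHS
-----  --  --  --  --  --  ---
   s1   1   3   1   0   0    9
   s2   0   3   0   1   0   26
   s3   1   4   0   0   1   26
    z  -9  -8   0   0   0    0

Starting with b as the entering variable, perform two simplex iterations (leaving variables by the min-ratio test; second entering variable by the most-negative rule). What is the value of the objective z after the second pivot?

Ratio test on column b — row 1: 9/3 = 3; row 2: 26/3 = 26/3; row 3: 26/4 = 13/2. Minimum is 3 at row 1 (s1 leaves); pivot element 3.
Pivot on row 1; the z-row RHS becomes 0 − (-8)·3 = 24.
Next entering variable (most negative z-row entry -19/3): a.
Ratio test on column a — row 1: 3/(1/3) = 9; row 2: entry -1 ≤ 0; row 3: entry -1/3 ≤ 0. Minimum is 9 at row 1 (b leaves); pivot element 1/3.
After the second pivot the z-row RHS is 24 − (-19/3)·9 = 81.

81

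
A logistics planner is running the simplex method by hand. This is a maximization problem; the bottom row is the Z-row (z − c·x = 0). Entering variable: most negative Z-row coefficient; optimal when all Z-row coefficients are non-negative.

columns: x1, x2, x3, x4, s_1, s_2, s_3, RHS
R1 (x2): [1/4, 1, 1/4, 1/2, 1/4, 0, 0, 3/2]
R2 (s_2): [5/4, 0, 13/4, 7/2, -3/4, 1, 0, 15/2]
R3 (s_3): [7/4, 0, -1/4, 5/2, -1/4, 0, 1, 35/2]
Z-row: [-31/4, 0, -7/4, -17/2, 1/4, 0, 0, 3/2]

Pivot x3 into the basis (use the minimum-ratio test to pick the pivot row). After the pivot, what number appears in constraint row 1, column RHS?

12/13

Ratio test on column x3 — row 1: (3/2)/(1/4) = 6; row 2: (15/2)/(13/4) = 30/13; row 3: entry -1/4 ≤ 0. Minimum is 30/13 at row 2 (s_2 leaves); pivot element 13/4.
Divide row 2 by 13/4; eliminate column x3 from the other rows.
Row 1 update in column RHS: 3/2 − (1/4)·(30/13) = 12/13.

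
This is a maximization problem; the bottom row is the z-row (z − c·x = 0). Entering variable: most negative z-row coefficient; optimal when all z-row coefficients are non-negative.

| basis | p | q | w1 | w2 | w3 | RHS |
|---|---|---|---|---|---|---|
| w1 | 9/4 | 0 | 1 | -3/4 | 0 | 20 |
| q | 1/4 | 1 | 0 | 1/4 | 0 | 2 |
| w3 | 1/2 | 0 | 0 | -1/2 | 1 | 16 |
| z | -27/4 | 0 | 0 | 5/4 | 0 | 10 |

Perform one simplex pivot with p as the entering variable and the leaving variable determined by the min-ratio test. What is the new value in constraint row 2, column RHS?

Ratio test on column p — row 1: 20/(9/4) = 80/9; row 2: 2/(1/4) = 8; row 3: 16/(1/2) = 32. Minimum is 8 at row 2 (q leaves); pivot element 1/4.
Divide row 2 by 1/4; eliminate column p from the other rows.
In the new row 2, the RHS entry is the old entry divided by the pivot: 2/(1/4) = 8.

8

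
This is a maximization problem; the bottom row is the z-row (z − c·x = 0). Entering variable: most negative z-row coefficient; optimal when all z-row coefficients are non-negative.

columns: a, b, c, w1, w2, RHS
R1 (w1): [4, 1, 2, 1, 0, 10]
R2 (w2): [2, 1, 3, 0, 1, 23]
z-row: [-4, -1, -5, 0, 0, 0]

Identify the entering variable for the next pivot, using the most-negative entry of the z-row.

Negative z-row entries: a: -4, b: -1, c: -5.
The most negative is -5 in column c, so c enters.

c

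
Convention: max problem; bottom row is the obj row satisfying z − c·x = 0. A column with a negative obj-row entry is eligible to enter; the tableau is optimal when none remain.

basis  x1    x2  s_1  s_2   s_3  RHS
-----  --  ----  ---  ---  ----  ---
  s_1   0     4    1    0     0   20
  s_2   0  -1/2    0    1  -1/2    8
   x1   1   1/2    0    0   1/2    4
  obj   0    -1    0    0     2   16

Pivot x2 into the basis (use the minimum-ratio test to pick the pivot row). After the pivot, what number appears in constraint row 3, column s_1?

Ratio test on column x2 — row 1: 20/4 = 5; row 2: entry -1/2 ≤ 0; row 3: 4/(1/2) = 8. Minimum is 5 at row 1 (s_1 leaves); pivot element 4.
Divide row 1 by 4; eliminate column x2 from the other rows.
Row 3 update in column s_1: 0 − (1/2)·(1/4) = -1/8.

-1/8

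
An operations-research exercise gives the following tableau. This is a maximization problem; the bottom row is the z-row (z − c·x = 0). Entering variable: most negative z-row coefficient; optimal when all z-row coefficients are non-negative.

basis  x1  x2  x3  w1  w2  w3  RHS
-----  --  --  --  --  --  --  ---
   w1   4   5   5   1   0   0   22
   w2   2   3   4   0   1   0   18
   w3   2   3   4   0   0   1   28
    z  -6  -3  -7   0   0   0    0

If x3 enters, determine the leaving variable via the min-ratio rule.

Column x3 entries and ratios — w1: 22/5 = 22/5; w2: 18/4 = 9/2; w3: 28/4 = 7.
Smallest ratio is 22/5 in the row of w1, so w1 leaves.

w1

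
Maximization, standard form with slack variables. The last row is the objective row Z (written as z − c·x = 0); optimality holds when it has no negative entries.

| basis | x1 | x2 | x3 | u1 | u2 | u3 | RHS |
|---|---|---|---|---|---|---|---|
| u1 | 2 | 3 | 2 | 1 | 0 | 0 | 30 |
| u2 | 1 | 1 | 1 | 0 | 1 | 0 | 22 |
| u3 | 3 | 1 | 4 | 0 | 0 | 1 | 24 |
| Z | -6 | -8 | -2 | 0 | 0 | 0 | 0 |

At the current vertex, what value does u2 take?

u2 is basic (row 2); its value is the RHS of that row, 22.

22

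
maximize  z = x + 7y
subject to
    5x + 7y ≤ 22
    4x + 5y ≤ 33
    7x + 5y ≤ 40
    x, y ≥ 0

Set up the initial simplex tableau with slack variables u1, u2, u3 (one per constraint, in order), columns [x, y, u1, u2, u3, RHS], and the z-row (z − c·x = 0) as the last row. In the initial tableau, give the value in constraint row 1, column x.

5

Constraint 1 has coefficient 5 on x.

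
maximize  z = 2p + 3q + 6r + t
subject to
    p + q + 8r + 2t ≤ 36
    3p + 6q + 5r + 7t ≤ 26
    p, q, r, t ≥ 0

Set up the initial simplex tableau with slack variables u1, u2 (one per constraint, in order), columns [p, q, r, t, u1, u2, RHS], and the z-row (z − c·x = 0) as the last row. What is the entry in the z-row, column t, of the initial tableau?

The z-row carries the negated objective coefficients: the t entry is -1.

-1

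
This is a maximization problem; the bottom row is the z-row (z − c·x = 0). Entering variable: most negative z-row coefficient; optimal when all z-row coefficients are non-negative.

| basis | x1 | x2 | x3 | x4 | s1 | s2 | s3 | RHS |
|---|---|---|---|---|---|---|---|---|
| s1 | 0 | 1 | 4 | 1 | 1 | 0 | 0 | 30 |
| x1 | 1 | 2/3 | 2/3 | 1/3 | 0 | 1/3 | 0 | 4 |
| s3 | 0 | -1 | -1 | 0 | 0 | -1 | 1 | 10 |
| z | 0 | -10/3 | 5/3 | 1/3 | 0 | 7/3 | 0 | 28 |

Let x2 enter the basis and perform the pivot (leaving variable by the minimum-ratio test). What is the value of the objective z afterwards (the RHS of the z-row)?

48

Ratio test on column x2 — row 1: 30/1 = 30; row 2: 4/(2/3) = 6; row 3: entry -1 ≤ 0. Minimum is 6 at row 2 (x1 leaves); pivot element 2/3.
Pivot on row 2; the z-row RHS becomes 28 − (-10/3)·6 = 48.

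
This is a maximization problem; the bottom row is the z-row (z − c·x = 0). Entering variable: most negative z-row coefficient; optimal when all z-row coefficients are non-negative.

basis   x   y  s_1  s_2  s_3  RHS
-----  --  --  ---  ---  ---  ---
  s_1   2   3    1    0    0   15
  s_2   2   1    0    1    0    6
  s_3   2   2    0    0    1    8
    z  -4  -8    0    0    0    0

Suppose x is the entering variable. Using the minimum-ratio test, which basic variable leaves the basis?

Column x entries and ratios — s_1: 15/2 = 15/2; s_2: 6/2 = 3; s_3: 8/2 = 4.
Smallest ratio is 3 in the row of s_2, so s_2 leaves.

s_2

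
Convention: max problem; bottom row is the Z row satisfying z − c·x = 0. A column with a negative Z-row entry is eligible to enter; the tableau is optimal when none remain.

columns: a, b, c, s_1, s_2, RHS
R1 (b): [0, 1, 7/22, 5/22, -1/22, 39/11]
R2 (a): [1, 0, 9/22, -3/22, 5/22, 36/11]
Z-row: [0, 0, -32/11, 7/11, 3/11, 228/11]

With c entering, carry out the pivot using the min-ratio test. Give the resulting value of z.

44

Ratio test on column c — row 1: (39/11)/(7/22) = 78/7; row 2: (36/11)/(9/22) = 8. Minimum is 8 at row 2 (a leaves); pivot element 9/22.
Pivot on row 2; the Z-row RHS becomes 228/11 − (-32/11)·8 = 44.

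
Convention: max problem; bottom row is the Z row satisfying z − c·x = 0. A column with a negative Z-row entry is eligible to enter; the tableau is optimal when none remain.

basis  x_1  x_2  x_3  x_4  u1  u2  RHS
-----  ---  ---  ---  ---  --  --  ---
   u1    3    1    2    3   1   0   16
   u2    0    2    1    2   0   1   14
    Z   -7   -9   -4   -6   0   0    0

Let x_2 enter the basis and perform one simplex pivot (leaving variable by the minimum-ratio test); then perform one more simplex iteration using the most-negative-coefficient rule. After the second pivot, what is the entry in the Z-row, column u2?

Ratio test on column x_2 — row 1: 16/1 = 16; row 2: 14/2 = 7. Minimum is 7 at row 2 (u2 leaves); pivot element 2.
Divide row 2 by 2; eliminate column x_2 from the other rows.
Second iteration: most negative Z-row entry is -7 in column x_1, so x_1 enters.
Ratio test on column x_1 — row 1: 9/3 = 3; row 2: entry 0 ≤ 0. Minimum is 3 at row 1 (u1 leaves); pivot element 3.
Divide row 1 by 3; eliminate column x_1 from the other rows.
After both pivots, the entry at the Z-row, column u2 is 10/3.

10/3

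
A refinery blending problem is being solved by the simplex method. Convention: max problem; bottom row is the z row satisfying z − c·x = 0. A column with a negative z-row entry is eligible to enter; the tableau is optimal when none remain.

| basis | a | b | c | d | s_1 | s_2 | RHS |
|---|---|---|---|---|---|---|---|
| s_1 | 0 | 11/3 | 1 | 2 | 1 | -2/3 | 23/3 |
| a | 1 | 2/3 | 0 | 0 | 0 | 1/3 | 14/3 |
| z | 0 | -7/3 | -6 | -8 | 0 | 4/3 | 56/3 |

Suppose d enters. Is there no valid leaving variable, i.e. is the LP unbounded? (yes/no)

no

Column d has positive entries in row(s) 1, so the ratio test bounds it — not unbounded.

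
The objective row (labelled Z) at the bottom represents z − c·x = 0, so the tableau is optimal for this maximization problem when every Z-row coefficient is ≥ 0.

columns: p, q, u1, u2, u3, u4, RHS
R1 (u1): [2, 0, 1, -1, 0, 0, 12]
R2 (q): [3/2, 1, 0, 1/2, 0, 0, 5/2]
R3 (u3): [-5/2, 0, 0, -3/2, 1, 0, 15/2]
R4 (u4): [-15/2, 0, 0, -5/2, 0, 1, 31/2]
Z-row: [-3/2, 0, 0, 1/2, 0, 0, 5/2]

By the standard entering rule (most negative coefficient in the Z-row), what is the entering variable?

Negative Z-row entries: p: -3/2.
The most negative is -3/2 in column p, so p enters.

p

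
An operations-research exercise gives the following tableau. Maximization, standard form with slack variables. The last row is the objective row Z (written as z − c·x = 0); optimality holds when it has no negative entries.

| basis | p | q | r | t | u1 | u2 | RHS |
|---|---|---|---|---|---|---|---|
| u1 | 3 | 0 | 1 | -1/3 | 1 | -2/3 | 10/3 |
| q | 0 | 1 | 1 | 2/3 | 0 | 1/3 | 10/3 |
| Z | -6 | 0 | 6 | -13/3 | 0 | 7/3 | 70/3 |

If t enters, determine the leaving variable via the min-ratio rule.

q

Column t entries and ratios — u1: -1/3 ≤ 0, skip; q: (10/3)/(2/3) = 5.
Smallest ratio is 5 in the row of q, so q leaves.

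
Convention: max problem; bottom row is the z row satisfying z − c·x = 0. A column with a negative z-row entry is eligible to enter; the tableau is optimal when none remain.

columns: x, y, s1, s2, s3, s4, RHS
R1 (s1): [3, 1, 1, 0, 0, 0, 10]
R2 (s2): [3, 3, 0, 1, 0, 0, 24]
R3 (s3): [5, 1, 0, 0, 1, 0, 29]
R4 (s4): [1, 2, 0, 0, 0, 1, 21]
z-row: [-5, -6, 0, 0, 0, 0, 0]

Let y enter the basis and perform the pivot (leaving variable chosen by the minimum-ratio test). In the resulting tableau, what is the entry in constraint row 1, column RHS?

2

Ratio test on column y — row 1: 10/1 = 10; row 2: 24/3 = 8; row 3: 29/1 = 29; row 4: 21/2 = 21/2. Minimum is 8 at row 2 (s2 leaves); pivot element 3.
Divide row 2 by 3; eliminate column y from the other rows.
Row 1 update in column RHS: 10 − 1·8 = 2.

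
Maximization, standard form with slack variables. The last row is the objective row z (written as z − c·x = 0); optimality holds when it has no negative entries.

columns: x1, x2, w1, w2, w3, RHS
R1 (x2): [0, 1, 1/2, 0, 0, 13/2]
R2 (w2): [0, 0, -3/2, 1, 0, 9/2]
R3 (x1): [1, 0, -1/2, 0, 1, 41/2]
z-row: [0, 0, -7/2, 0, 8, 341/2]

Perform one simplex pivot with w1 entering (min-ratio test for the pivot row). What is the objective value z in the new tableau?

Ratio test on column w1 — row 1: (13/2)/(1/2) = 13; row 2: entry -3/2 ≤ 0; row 3: entry -1/2 ≤ 0. Minimum is 13 at row 1 (x2 leaves); pivot element 1/2.
Pivot on row 1; the z-row RHS becomes 341/2 − (-7/2)·13 = 216.

216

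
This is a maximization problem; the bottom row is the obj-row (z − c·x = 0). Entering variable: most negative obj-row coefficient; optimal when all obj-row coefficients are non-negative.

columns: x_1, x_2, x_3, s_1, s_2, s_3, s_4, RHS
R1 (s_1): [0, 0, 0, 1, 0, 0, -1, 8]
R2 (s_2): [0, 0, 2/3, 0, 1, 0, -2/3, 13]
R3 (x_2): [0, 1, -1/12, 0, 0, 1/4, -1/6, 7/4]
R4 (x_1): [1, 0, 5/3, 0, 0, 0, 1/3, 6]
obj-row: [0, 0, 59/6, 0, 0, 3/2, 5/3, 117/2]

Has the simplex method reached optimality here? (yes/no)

yes

Every obj-row coefficient is ≥ 0, so the tableau is optimal.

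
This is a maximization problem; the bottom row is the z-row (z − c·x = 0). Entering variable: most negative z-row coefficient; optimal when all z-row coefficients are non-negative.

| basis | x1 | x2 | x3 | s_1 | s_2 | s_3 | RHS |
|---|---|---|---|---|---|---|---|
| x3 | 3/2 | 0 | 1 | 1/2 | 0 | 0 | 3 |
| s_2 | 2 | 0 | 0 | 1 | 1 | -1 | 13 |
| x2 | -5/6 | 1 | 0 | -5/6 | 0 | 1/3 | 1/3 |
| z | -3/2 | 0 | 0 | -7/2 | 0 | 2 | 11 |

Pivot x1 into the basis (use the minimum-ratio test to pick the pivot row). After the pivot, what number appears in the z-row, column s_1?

Ratio test on column x1 — row 1: 3/(3/2) = 2; row 2: 13/2 = 13/2; row 3: entry -5/6 ≤ 0. Minimum is 2 at row 1 (x3 leaves); pivot element 3/2.
Divide row 1 by 3/2; eliminate column x1 from the other rows.
z-row update in column s_1: -7/2 − (-3/2)·(1/3) = -3.

-3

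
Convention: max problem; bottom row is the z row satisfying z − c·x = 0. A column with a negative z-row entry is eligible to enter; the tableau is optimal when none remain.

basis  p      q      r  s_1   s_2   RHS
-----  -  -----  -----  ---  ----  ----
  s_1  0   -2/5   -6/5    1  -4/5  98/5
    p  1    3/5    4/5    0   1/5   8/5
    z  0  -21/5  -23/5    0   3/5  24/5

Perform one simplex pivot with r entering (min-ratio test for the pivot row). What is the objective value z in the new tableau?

14

Ratio test on column r — row 1: entry -6/5 ≤ 0; row 2: (8/5)/(4/5) = 2. Minimum is 2 at row 2 (p leaves); pivot element 4/5.
Pivot on row 2; the z-row RHS becomes 24/5 − (-23/5)·2 = 14.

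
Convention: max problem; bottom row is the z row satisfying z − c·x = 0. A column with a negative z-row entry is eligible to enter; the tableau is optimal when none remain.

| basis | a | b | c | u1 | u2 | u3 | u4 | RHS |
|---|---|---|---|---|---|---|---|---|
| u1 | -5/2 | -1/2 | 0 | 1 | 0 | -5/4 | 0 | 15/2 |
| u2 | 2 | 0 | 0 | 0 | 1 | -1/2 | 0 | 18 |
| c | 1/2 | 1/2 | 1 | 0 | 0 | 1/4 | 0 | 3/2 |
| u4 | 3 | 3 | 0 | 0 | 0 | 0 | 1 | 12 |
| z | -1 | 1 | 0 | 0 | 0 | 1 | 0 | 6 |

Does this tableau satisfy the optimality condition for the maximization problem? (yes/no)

no

The z-row has a negative entry -1 in column a, so it is not optimal.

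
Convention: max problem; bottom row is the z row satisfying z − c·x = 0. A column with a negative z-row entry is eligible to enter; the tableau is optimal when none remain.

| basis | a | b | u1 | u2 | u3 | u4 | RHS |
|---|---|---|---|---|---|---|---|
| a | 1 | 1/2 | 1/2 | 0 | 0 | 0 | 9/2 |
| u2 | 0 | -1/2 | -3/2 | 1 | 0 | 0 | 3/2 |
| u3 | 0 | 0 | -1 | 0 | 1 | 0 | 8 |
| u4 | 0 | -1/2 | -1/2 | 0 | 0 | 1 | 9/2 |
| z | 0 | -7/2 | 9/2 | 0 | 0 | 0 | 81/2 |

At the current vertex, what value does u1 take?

0

u1 is not in the basis, so in the current basic feasible solution u1 = 0.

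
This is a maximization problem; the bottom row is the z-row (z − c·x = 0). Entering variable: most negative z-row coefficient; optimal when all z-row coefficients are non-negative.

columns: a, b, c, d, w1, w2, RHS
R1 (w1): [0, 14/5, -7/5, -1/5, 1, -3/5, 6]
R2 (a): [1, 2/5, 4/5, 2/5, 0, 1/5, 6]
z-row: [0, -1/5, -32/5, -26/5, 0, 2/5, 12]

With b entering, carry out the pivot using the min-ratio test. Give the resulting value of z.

87/7

Ratio test on column b — row 1: 6/(14/5) = 15/7; row 2: 6/(2/5) = 15. Minimum is 15/7 at row 1 (w1 leaves); pivot element 14/5.
Pivot on row 1; the z-row RHS becomes 12 − (-1/5)·(15/7) = 87/7.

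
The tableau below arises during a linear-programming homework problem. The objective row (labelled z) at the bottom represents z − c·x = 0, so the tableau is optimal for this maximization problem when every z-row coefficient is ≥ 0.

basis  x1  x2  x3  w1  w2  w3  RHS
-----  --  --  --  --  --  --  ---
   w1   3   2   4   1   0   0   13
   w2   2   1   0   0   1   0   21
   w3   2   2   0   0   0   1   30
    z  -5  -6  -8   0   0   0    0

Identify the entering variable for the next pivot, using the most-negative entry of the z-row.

x3

Negative z-row entries: x1: -5, x2: -6, x3: -8.
The most negative is -8 in column x3, so x3 enters.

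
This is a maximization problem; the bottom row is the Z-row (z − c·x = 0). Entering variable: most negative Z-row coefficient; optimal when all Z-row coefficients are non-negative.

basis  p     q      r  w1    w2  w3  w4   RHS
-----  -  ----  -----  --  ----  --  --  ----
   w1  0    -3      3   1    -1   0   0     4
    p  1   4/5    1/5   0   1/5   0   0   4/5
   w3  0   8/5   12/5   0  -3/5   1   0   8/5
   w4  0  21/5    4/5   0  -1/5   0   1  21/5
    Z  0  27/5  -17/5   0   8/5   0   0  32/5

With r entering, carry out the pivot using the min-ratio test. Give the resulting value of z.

26/3

Ratio test on column r — row 1: 4/3 = 4/3; row 2: (4/5)/(1/5) = 4; row 3: (8/5)/(12/5) = 2/3; row 4: (21/5)/(4/5) = 21/4. Minimum is 2/3 at row 3 (w3 leaves); pivot element 12/5.
Pivot on row 3; the Z-row RHS becomes 32/5 − (-17/5)·(2/3) = 26/3.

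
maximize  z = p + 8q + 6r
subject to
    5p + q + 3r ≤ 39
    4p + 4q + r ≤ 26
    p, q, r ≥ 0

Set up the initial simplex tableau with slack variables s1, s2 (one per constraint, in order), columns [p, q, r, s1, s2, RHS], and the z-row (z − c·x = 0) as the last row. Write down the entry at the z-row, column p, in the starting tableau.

The z-row carries the negated objective coefficients: the p entry is -1.

-1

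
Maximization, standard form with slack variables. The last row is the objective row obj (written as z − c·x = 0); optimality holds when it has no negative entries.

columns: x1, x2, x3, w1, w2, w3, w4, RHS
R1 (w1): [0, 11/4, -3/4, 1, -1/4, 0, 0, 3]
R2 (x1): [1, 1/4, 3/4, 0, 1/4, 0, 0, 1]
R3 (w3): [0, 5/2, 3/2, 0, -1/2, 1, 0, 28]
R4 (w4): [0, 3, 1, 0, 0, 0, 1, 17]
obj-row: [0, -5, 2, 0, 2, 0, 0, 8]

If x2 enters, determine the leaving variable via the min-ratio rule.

Column x2 entries and ratios — w1: 3/(11/4) = 12/11; x1: 1/(1/4) = 4; w3: 28/(5/2) = 56/5; w4: 17/3 = 17/3.
Smallest ratio is 12/11 in the row of w1, so w1 leaves.

w1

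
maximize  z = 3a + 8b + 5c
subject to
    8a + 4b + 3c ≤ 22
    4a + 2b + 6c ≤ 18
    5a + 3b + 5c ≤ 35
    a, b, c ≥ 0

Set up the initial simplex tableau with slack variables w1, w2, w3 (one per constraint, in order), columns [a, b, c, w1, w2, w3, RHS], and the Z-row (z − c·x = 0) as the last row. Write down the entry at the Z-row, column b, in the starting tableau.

-8

The Z-row carries the negated objective coefficients: the b entry is -8.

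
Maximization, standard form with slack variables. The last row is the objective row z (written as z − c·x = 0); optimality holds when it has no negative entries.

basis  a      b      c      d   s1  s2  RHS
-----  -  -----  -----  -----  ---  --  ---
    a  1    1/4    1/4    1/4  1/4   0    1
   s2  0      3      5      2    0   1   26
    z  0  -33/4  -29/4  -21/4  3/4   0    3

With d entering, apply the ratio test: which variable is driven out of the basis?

Column d entries and ratios — a: 1/(1/4) = 4; s2: 26/2 = 13.
Smallest ratio is 4 in the row of a, so a leaves.

a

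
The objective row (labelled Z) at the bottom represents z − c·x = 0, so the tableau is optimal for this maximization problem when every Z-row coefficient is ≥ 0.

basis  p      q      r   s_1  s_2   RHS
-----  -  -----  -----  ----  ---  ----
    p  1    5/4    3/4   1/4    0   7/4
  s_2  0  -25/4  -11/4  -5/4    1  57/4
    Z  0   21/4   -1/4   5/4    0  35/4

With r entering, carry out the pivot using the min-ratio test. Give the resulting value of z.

Ratio test on column r — row 1: (7/4)/(3/4) = 7/3; row 2: entry -11/4 ≤ 0. Minimum is 7/3 at row 1 (p leaves); pivot element 3/4.
Pivot on row 1; the Z-row RHS becomes 35/4 − (-1/4)·(7/3) = 28/3.

28/3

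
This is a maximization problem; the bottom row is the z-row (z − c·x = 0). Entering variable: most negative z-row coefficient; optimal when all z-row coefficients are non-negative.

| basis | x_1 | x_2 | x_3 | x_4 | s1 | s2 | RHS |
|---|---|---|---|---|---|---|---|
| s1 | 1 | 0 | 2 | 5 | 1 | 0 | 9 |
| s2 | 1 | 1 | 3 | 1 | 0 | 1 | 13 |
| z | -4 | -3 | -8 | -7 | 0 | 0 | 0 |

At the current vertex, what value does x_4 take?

0

x_4 is not in the basis, so in the current basic feasible solution x_4 = 0.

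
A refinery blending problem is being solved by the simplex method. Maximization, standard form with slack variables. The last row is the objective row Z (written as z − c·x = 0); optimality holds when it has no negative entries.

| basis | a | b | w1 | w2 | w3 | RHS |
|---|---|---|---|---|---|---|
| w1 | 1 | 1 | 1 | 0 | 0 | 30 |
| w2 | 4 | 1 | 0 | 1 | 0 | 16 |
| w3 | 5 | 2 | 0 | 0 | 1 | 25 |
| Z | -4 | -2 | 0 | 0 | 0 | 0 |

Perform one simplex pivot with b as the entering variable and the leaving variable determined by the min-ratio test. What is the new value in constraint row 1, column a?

Ratio test on column b — row 1: 30/1 = 30; row 2: 16/1 = 16; row 3: 25/2 = 25/2. Minimum is 25/2 at row 3 (w3 leaves); pivot element 2.
Divide row 3 by 2; eliminate column b from the other rows.
Row 1 update in column a: 1 − 1·(5/2) = -3/2.

-3/2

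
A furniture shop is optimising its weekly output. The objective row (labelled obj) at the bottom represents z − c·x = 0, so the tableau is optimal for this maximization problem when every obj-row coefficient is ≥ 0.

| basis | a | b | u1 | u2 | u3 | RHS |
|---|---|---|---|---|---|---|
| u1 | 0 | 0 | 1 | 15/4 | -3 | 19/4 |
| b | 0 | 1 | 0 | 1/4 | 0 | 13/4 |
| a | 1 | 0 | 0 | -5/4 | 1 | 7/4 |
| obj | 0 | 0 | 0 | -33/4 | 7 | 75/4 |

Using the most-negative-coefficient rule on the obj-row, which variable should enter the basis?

u2

Negative obj-row entries: u2: -33/4.
The most negative is -33/4 in column u2, so u2 enters.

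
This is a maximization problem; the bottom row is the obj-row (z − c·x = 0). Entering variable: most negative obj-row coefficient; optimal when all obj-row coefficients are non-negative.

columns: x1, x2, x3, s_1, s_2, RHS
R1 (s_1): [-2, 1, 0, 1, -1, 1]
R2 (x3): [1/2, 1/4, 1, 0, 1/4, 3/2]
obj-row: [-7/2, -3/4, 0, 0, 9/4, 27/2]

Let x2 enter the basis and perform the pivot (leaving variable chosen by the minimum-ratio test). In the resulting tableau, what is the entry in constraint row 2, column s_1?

Ratio test on column x2 — row 1: 1/1 = 1; row 2: (3/2)/(1/4) = 6. Minimum is 1 at row 1 (s_1 leaves); pivot element 1.
Divide row 1 by 1; eliminate column x2 from the other rows.
Row 2 update in column s_1: 0 − (1/4)·1 = -1/4.

-1/4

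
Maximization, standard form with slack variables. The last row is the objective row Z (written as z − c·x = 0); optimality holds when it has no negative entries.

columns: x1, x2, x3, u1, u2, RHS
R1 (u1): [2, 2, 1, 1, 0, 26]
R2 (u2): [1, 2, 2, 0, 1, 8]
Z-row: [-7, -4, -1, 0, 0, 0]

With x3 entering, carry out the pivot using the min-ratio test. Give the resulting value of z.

4

Ratio test on column x3 — row 1: 26/1 = 26; row 2: 8/2 = 4. Minimum is 4 at row 2 (u2 leaves); pivot element 2.
Pivot on row 2; the Z-row RHS becomes 0 − (-1)·4 = 4.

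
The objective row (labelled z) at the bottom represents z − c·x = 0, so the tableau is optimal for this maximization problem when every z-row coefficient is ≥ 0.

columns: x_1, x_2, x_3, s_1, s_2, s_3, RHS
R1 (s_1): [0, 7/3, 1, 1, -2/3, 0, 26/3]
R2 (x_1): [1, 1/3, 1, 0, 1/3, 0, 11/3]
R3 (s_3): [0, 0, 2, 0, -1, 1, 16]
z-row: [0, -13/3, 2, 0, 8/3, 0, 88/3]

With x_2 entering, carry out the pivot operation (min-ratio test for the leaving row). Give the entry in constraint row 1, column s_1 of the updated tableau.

3/7

Ratio test on column x_2 — row 1: (26/3)/(7/3) = 26/7; row 2: (11/3)/(1/3) = 11; row 3: entry 0 ≤ 0. Minimum is 26/7 at row 1 (s_1 leaves); pivot element 7/3.
Divide row 1 by 7/3; eliminate column x_2 from the other rows.
In the new row 1, the s_1 entry is the old entry divided by the pivot: 1/(7/3) = 3/7.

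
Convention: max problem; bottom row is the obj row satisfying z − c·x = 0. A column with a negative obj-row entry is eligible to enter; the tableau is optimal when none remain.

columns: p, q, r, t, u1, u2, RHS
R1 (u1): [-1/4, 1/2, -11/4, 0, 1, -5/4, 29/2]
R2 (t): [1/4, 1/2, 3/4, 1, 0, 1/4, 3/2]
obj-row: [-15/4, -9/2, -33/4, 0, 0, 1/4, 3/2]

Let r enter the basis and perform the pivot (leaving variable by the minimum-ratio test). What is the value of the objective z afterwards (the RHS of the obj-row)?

Ratio test on column r — row 1: entry -11/4 ≤ 0; row 2: (3/2)/(3/4) = 2. Minimum is 2 at row 2 (t leaves); pivot element 3/4.
Pivot on row 2; the obj-row RHS becomes 3/2 − (-33/4)·2 = 18.

18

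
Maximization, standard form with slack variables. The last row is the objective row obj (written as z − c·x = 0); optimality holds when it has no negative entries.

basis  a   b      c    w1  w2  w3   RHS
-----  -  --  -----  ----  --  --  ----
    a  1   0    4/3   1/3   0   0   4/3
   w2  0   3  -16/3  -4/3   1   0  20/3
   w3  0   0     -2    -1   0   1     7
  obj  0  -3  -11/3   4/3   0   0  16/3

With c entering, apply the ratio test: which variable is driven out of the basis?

a

Column c entries and ratios — a: (4/3)/(4/3) = 1; w2: -16/3 ≤ 0, skip; w3: -2 ≤ 0, skip.
Smallest ratio is 1 in the row of a, so a leaves.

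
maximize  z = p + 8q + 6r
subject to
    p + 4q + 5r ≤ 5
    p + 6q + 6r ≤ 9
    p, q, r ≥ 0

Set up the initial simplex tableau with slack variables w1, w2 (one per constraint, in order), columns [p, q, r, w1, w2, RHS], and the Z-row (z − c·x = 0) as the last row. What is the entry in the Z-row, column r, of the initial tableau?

-6

The Z-row carries the negated objective coefficients: the r entry is -6.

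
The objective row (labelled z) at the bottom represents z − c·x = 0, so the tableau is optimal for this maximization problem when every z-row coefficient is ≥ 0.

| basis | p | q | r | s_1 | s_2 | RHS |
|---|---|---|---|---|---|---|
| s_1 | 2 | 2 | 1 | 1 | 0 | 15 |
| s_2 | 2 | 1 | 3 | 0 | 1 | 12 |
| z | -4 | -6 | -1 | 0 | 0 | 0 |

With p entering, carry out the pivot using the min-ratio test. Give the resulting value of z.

Ratio test on column p — row 1: 15/2 = 15/2; row 2: 12/2 = 6. Minimum is 6 at row 2 (s_2 leaves); pivot element 2.
Pivot on row 2; the z-row RHS becomes 0 − (-4)·6 = 24.

24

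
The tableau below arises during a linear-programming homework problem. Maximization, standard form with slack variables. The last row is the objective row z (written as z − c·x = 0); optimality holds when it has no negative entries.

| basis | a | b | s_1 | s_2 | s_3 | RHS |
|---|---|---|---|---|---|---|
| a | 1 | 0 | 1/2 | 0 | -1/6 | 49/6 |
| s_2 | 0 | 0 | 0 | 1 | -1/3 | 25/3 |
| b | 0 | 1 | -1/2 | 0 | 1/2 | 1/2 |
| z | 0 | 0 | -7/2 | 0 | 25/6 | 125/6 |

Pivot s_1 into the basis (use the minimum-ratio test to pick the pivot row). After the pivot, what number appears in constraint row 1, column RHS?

49/3

Ratio test on column s_1 — row 1: (49/6)/(1/2) = 49/3; row 2: entry 0 ≤ 0; row 3: entry -1/2 ≤ 0. Minimum is 49/3 at row 1 (a leaves); pivot element 1/2.
Divide row 1 by 1/2; eliminate column s_1 from the other rows.
In the new row 1, the RHS entry is the old entry divided by the pivot: (49/6)/(1/2) = 49/3.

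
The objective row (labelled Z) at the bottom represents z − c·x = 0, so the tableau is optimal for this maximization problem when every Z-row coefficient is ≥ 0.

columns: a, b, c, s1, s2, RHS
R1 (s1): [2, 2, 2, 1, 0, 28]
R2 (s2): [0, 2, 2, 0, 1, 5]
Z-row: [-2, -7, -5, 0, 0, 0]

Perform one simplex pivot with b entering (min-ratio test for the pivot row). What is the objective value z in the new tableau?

Ratio test on column b — row 1: 28/2 = 14; row 2: 5/2 = 5/2. Minimum is 5/2 at row 2 (s2 leaves); pivot element 2.
Pivot on row 2; the Z-row RHS becomes 0 − (-7)·(5/2) = 35/2.

35/2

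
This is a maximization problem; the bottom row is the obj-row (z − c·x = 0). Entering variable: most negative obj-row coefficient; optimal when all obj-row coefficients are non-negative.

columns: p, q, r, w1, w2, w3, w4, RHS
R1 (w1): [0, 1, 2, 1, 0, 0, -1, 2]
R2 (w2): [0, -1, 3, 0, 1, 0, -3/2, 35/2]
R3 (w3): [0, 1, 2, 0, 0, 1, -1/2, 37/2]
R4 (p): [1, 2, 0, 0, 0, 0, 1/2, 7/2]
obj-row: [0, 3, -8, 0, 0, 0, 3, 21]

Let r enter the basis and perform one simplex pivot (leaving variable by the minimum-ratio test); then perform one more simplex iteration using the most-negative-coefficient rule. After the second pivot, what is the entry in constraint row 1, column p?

1

Ratio test on column r — row 1: 2/2 = 1; row 2: (35/2)/3 = 35/6; row 3: (37/2)/2 = 37/4; row 4: entry 0 ≤ 0. Minimum is 1 at row 1 (w1 leaves); pivot element 2.
Divide row 1 by 2; eliminate column r from the other rows.
Second iteration: most negative obj-row entry is -1 in column w4, so w4 enters.
Ratio test on column w4 — row 1: entry -1/2 ≤ 0; row 2: entry 0 ≤ 0; row 3: (33/2)/(1/2) = 33; row 4: (7/2)/(1/2) = 7. Minimum is 7 at row 4 (p leaves); pivot element 1/2.
Divide row 4 by 1/2; eliminate column w4 from the other rows.
After both pivots, the entry at constraint row 1, column p is 1.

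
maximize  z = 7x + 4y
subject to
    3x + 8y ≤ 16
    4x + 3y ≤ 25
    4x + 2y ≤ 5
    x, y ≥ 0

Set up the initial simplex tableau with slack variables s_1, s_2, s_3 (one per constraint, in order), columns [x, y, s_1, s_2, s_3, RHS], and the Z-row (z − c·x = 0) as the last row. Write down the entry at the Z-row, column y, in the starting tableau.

The Z-row carries the negated objective coefficients: the y entry is -4.

-4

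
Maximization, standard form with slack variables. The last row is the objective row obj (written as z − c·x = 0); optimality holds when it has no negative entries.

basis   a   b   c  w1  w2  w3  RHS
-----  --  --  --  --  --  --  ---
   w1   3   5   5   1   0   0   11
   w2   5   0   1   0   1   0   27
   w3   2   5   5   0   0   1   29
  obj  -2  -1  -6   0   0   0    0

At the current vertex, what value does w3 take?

29

w3 is basic (row 3); its value is the RHS of that row, 29.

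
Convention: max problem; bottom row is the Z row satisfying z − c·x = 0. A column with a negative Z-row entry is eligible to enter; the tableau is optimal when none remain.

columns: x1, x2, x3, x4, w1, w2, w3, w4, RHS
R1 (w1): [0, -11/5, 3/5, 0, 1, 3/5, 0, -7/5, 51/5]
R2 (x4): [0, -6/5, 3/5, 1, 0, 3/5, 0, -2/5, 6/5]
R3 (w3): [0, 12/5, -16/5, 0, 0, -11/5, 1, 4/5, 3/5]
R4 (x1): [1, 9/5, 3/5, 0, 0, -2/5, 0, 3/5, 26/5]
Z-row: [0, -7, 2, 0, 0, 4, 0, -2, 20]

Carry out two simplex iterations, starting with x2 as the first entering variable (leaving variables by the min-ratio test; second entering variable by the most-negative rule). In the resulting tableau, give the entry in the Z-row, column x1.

22/9

Ratio test on column x2 — row 1: entry -11/5 ≤ 0; row 2: entry -6/5 ≤ 0; row 3: (3/5)/(12/5) = 1/4; row 4: (26/5)/(9/5) = 26/9. Minimum is 1/4 at row 3 (w3 leaves); pivot element 12/5.
Divide row 3 by 12/5; eliminate column x2 from the other rows.
Second iteration: most negative Z-row entry is -22/3 in column x3, so x3 enters.
Ratio test on column x3 — row 1: entry -7/3 ≤ 0; row 2: entry -1 ≤ 0; row 3: entry -4/3 ≤ 0; row 4: (19/4)/3 = 19/12. Minimum is 19/12 at row 4 (x1 leaves); pivot element 3.
Divide row 4 by 3; eliminate column x3 from the other rows.
After both pivots, the entry at the Z-row, column x1 is 22/9.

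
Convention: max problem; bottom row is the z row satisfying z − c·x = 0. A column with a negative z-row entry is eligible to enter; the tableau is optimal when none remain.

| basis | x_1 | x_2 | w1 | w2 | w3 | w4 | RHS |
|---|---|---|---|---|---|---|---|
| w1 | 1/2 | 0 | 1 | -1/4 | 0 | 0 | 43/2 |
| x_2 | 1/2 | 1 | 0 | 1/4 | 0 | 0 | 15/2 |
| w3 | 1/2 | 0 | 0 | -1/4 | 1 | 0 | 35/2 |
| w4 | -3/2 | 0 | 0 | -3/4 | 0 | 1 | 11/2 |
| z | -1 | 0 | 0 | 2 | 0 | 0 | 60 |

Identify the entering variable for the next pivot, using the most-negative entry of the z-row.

Negative z-row entries: x_1: -1.
The most negative is -1 in column x_1, so x_1 enters.

x_1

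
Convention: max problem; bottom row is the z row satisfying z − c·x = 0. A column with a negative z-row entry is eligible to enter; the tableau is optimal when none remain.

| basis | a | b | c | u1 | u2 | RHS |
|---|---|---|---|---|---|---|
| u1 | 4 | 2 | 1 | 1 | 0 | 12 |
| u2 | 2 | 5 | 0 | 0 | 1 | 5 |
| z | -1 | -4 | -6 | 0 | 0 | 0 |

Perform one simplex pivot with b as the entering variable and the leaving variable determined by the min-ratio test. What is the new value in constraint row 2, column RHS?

Ratio test on column b — row 1: 12/2 = 6; row 2: 5/5 = 1. Minimum is 1 at row 2 (u2 leaves); pivot element 5.
Divide row 2 by 5; eliminate column b from the other rows.
In the new row 2, the RHS entry is the old entry divided by the pivot: 5/5 = 1.

1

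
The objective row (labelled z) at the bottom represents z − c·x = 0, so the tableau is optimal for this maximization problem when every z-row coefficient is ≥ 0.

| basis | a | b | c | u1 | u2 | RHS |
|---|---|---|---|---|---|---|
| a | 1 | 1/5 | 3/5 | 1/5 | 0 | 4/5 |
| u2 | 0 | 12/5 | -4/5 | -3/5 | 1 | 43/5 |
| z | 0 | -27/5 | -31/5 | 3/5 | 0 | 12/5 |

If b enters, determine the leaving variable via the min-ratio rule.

Column b entries and ratios — a: (4/5)/(1/5) = 4; u2: (43/5)/(12/5) = 43/12.
Smallest ratio is 43/12 in the row of u2, so u2 leaves.

u2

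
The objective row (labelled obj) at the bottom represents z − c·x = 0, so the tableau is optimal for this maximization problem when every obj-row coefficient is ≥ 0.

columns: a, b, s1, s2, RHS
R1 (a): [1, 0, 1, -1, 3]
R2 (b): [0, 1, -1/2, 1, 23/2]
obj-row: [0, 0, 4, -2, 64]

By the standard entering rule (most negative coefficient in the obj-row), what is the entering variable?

s2

Negative obj-row entries: s2: -2.
The most negative is -2 in column s2, so s2 enters.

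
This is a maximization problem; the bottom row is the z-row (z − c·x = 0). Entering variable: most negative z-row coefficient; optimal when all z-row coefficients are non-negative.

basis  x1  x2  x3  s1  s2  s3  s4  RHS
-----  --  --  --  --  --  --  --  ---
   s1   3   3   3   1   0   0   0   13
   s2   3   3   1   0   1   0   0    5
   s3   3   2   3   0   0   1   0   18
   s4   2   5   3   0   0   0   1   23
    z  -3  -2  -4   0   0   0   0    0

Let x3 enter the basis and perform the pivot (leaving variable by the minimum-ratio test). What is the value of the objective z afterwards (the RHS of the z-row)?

Ratio test on column x3 — row 1: 13/3 = 13/3; row 2: 5/1 = 5; row 3: 18/3 = 6; row 4: 23/3 = 23/3. Minimum is 13/3 at row 1 (s1 leaves); pivot element 3.
Pivot on row 1; the z-row RHS becomes 0 − (-4)·(13/3) = 52/3.

52/3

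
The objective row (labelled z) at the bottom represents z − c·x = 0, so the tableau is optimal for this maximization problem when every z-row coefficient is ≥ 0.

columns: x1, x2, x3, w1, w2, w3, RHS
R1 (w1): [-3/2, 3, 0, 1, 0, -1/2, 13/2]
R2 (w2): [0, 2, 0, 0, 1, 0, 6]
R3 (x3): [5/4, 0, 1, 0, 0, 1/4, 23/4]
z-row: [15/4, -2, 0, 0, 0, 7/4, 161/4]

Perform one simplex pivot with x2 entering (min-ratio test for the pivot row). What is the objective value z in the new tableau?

535/12

Ratio test on column x2 — row 1: (13/2)/3 = 13/6; row 2: 6/2 = 3; row 3: entry 0 ≤ 0. Minimum is 13/6 at row 1 (w1 leaves); pivot element 3.
Pivot on row 1; the z-row RHS becomes 161/4 − (-2)·(13/6) = 535/12.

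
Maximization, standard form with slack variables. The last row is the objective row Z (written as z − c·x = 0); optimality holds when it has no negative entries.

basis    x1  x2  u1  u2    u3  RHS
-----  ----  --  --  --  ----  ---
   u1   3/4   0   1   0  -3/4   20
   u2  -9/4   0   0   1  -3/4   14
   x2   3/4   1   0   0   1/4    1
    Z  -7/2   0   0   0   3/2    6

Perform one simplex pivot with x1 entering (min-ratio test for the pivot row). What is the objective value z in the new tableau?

32/3

Ratio test on column x1 — row 1: 20/(3/4) = 80/3; row 2: entry -9/4 ≤ 0; row 3: 1/(3/4) = 4/3. Minimum is 4/3 at row 3 (x2 leaves); pivot element 3/4.
Pivot on row 3; the Z-row RHS becomes 6 − (-7/2)·(4/3) = 32/3.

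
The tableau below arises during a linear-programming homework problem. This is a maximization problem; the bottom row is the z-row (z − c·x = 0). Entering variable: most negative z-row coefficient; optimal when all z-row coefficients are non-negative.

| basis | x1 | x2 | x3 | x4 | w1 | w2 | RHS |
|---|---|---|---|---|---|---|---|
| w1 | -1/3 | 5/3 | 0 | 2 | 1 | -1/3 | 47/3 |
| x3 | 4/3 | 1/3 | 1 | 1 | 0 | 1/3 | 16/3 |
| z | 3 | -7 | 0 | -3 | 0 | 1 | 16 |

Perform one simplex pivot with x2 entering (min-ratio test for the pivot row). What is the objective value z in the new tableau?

409/5

Ratio test on column x2 — row 1: (47/3)/(5/3) = 47/5; row 2: (16/3)/(1/3) = 16. Minimum is 47/5 at row 1 (w1 leaves); pivot element 5/3.
Pivot on row 1; the z-row RHS becomes 16 − (-7)·(47/5) = 409/5.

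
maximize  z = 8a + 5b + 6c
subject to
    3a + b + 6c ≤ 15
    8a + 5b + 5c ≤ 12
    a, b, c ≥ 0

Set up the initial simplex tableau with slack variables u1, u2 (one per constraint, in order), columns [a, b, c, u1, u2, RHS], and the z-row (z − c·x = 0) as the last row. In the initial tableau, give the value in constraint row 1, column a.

3

Constraint 1 has coefficient 3 on a.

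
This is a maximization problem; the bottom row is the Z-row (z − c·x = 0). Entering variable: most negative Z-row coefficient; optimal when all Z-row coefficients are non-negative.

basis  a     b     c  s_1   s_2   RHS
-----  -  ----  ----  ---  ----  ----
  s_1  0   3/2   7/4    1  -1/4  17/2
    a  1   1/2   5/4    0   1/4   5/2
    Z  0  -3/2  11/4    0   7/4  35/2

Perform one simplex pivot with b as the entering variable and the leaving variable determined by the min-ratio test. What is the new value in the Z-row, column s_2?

5/2

Ratio test on column b — row 1: (17/2)/(3/2) = 17/3; row 2: (5/2)/(1/2) = 5. Minimum is 5 at row 2 (a leaves); pivot element 1/2.
Divide row 2 by 1/2; eliminate column b from the other rows.
Z-row update in column s_2: 7/4 − (-3/2)·(1/2) = 5/2.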